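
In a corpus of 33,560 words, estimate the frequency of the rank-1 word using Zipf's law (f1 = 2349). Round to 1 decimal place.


Zipf's law: f(r) = f(1) / r
f(1) = 2349
f(1) = 2349 / 1
= 2349.0 occurrences


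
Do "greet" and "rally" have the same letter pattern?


Pattern of "greet": [0, 1, 2, 2, 3]
Pattern of "rally": [0, 1, 2, 2, 3]
Patterns match
Same pattern = Yes


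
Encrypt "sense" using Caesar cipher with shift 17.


Word: "sense"
Shift: 17
Each letter → (letter + shift) mod 26:
  's' (18) + 17 = 9 → 'j'
  'e' (4) + 17 = 21 → 'v'
  'n' (13) + 17 = 4 → 'e'
  's' (18) + 17 = 9 → 'j'
  'e' (4) + 17 = 21 → 'v'
Result = "jvejv"


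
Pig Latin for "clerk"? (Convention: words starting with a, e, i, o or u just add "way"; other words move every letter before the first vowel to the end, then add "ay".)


Word: "clerk"
Starts with consonant(s) → move to end, add 'ay'
Consonant cluster: "cl"
Pig Latin = "erkclay"


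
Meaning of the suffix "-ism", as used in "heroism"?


Suffix: -ism
As in: heroism -> hero + -ism
Meaning = belief / practice


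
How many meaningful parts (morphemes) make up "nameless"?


Word: "nameless"
Morphemes: name + -less
Each morpheme carries meaning
= 2 morphemes


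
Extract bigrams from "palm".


Word: "palm" (length 4)
Number of bigrams = 4 - 2 + 1 = 3
  Position 0: "pa"
  Position 1: "al"
  Position 2: "lm"
Bigrams = "pa", "al", "lm"


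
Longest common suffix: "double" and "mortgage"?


Word 1: "double"
Word 2: "mortgage"
Comparing from end:
  Pos -1: 'e' == 'e'
  Pos -2: 'l' != 'g' (stop)
LCS = "e" (length 1)


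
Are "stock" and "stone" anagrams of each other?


Word 1: "stock" → sorted: ckost
Word 2: "stone" → sorted: enost
Same letters? ckost != enost
Anagram = No


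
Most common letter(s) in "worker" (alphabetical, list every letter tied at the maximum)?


Word: "worker"
Letter counts:
  'e': 1
  'k': 1
  'o': 1
  'r': 2
  'w': 1
Maximum count = 2
Most frequent = 'r' (2 times each)


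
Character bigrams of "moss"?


Word: "moss" (length 4)
Number of bigrams = 4 - 2 + 1 = 3
  Position 0: "mo"
  Position 1: "os"
  Position 2: "ss"
Bigrams = "mo", "os", "ss"


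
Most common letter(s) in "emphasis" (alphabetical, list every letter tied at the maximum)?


Word: "emphasis"
Letter counts:
  'a': 1
  'e': 1
  'h': 1
  'i': 1
  'm': 1
  'p': 1
  's': 2
Maximum count = 2
Most frequent = 's' (2 times each)


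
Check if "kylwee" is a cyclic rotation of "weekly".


Word: "weekly", Candidate: "kylwee"
Method: check if candidate is substring of word+word
"weeklyweekly" contains "kylwee"? No
Is rotation = No


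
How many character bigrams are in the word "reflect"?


Word: "reflect" (length 7)
Number of 2-grams = length - 2 + 1 = 7 - 2 + 1
= 6


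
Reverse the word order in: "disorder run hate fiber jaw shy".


Original: "disorder run hate fiber jaw shy"
Words (1..n): disorder | run | hate | fiber | jaw | shy
Reversed (n..1): shy | jaw | fiber | hate | run | disorder
Result = "shy jaw fiber hate run disorder"


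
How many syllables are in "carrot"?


Word: "carrot"
Syllable breakdown: car / rot
Counting: 2 parts
= 2 syllables


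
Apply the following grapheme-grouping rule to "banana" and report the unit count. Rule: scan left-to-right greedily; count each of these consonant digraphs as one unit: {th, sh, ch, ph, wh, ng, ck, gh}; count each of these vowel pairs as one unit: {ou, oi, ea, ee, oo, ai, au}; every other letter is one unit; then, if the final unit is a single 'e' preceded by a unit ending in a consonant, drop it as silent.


Word: "banana" (6 letters)
Left-to-right scan:
  (1) 'b' (letter)
  (2) 'a' (letter)
  (3) 'n' (letter)
  (4) 'a' (letter)
  (5) 'n' (letter)
  (6) 'a' (letter)
Units from scan: 6
Sound units = 6 units


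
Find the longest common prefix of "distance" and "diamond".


Word 1: "distance"
Word 2: "diamond"
Comparing from start:
  Pos 0: 'd' == 'd'
  Pos 1: 'i' == 'i'
  Pos 2: 's' != 'a' (stop)
LCP = "di" (length 2)


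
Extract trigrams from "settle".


Word: "settle" (length 6)
Number of trigrams = 6 - 3 + 1 = 4
  Position 0: "set"
  Position 1: "ett"
  Position 2: "ttl"
  Position 3: "tle"
Trigrams = "set", "ett", "ttl", "tle"


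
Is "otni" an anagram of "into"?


Word 1: "into" → sorted: inot
Word 2: "otni" → sorted: inot
Same letters? inot == inot
Anagram = Yes


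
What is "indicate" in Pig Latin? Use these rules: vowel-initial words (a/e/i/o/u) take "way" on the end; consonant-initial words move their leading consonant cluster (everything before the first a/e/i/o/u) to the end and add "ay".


Word: "indicate"
Starts with vowel → add 'way'
Pig Latin = "indicateway"


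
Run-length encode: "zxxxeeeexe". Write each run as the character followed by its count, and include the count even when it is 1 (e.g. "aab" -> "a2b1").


String: "zxxxeeeexe"
Scanning for consecutive runs:
  'z' x 1
  'x' x 3
  'e' x 4
  'x' x 1
  'e' x 1
RLE = "z1x3e4x1e1"


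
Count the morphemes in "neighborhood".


Word: "neighborhood"
Morphemes: neighbor | -hood
Each morpheme carries meaning
= 2 morphemes


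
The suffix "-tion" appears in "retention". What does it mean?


Suffix: -tion
Example: retention = retain + -tion, with a spelling change
Meaning = act or process


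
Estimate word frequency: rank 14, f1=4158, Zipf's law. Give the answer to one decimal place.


Zipf's law: f(r) = f(1) / r
f(1) = 4158
f(14) = 4158 / 14
= 297.0 occurrences


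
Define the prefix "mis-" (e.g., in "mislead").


Prefix: mis-
Example: mislead (mis- + lead)
Meaning = wrongly


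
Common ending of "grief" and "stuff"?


Word 1: "grief"
Word 2: "stuff"
Comparing from end:
  Pos -1: 'f' == 'f'
  Pos -2: 'e' != 'f' (stop)
LCS = "f" (length 1)


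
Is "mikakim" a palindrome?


Word: "mikakim"
Reversed: "mikakim"
Forward == Backward? mikakim == mikakim
Palindrome = Yes


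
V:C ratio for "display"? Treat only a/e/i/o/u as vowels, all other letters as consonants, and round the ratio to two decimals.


Word: "display"
Vowels (a,e,i,o,u): 2
Consonants: 5
Ratio = 2/5
= 0.40


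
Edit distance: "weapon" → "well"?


Word 1: "weapon" (length 6)
Word 2: "well" (length 4)
One optimal edit sequence (insert/delete/substitute each cost 1):
  1. keep 'w'
  2. keep 'e'
  3. delete 'a'  (+1)
  4. delete 'p'  (+1)
  5. substitute 'o' -> 'l'  (+1)
  6. substitute 'n' -> 'l'  (+1)
Total edit operations: 4
Edit distance = 4


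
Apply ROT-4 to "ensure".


Word: "ensure"
Shift: 4
Each letter → (letter + shift) mod 26:
  'e' (4) + 4 = 8 → 'i'
  'n' (13) + 4 = 17 → 'r'
  's' (18) + 4 = 22 → 'w'
  'u' (20) + 4 = 24 → 'y'
  'r' (17) + 4 = 21 → 'v'
  'e' (4) + 4 = 8 → 'i'
Result = "irwyvi"


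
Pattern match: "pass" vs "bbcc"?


Pattern of "pass": [0, 1, 2, 2]
Pattern of "bbcc": [0, 0, 1, 1]
Patterns do not match
Same pattern = No


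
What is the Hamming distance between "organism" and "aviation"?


Comparing character by character (same length = 8):
  Pos 0: 'o' vs 'a' !=
  Pos 1: 'r' vs 'v' !=
  Pos 2: 'g' vs 'i' !=
  Pos 3: 'a' vs 'a' =
  Pos 4: 'n' vs 't' !=
  Pos 5: 'i' vs 'i' =
  Pos 6: 's' vs 'o' !=
  Pos 7: 'm' vs 'n' !=
Hamming distance = 6


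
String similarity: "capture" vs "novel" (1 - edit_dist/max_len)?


Word 1: "capture" (length 7)
Word 2: "novel" (length 5)
One optimal edit sequence:
  1. delete 'c'  (+1)
  2. delete 'a'  (+1)
  3. substitute 'p' -> 'n'  (+1)
  4. substitute 't' -> 'o'  (+1)
  5. substitute 'u' -> 'v'  (+1)
  6. substitute 'r' -> 'e'  (+1)
  7. substitute 'e' -> 'l'  (+1)
Edit distance = 7
Max length = max(7, 5) = 7
Similarity = 1 - 7/7
= 0.0000


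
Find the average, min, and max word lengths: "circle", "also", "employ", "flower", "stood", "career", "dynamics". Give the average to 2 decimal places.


Lengths: "circle"=6, "also"=4, "employ"=6, "flower"=6, "stood"=5, "career"=6, "dynamics"=8
Sum = 41, Count = 7
Average = 41/7 = 5.86
= avg=5.86, min=4, max=8


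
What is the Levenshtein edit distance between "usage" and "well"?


Word 1: "usage" (length 5)
Word 2: "well" (length 4)
One optimal edit sequence (insert/delete/substitute each cost 1):
  1. delete 'u'  (+1)
  2. substitute 's' -> 'w'  (+1)
  3. substitute 'a' -> 'e'  (+1)
  4. substitute 'g' -> 'l'  (+1)
  5. substitute 'e' -> 'l'  (+1)
Total edit operations: 5
Edit distance = 5


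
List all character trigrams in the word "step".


Word: "step" (length 4)
Number of trigrams = 4 - 3 + 1 = 2
  Position 0: "ste"
  Position 1: "tep"
Trigrams = "ste", "tep"


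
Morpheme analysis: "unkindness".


Word: "unkindness"
Morphemes: un- + kind + -ness
Each morpheme carries meaning
= 3 morphemes


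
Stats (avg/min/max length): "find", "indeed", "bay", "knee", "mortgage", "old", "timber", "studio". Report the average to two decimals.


Lengths: "find"=4, "indeed"=6, "bay"=3, "knee"=4, "mortgage"=8, "old"=3, "timber"=6, "studio"=6
Sum = 40, Count = 8
Average = 40/8 = 5.00
= avg=5.00, min=3, max=8


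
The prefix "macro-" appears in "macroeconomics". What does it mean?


Prefix: macro-
Example: macroeconomics (macro- + economics)
Meaning = large


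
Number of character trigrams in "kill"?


Word: "kill" (length 4)
Number of 3-grams = length - 3 + 1 = 4 - 3 + 1
= 2


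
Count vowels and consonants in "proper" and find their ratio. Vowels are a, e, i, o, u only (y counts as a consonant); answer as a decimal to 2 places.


Word: "proper"
Vowels (a,e,i,o,u): 2
Consonants: 4
Ratio = 2/4
= 0.50


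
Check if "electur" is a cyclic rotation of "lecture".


Word: "lecture", Candidate: "electur"
Method: check if candidate is substring of word+word
"lecturelecture" contains "electur"? Yes
Is rotation = Yes


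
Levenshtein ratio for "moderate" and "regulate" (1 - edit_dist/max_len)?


Word 1: "moderate" (length 8)
Word 2: "regulate" (length 8)
One optimal edit sequence:
  1. substitute 'm' -> 'r'  (+1)
  2. substitute 'o' -> 'e'  (+1)
  3. substitute 'd' -> 'g'  (+1)
  4. substitute 'e' -> 'u'  (+1)
  5. substitute 'r' -> 'l'  (+1)
  6. keep 'a'
  7. keep 't'
  8. keep 'e'
Edit distance = 5
Max length = max(8, 8) = 8
Similarity = 1 - 5/8
= 0.3750


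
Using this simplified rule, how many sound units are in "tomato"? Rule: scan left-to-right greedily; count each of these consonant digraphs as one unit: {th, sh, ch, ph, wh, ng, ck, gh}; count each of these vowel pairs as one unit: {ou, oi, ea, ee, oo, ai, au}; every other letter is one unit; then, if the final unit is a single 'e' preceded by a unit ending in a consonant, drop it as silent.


Word: "tomato" (6 letters)
Left-to-right scan:
  [1] 't' (letter)
  [2] 'o' (letter)
  [3] 'm' (letter)
  [4] 'a' (letter)
  [5] 't' (letter)
  [6] 'o' (letter)
Units from scan: 6
Sound units = 6 units


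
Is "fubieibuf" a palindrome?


Word: "fubieibuf"
Reversed: "fubieibuf"
Forward == Backward? fubieibuf == fubieibuf
Palindrome = Yes


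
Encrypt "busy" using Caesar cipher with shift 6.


Word: "busy"
Shift: 6
Each letter → (letter + shift) mod 26:
  'b' (1) + 6 = 7 → 'h'
  'u' (20) + 6 = 0 → 'a'
  's' (18) + 6 = 24 → 'y'
  'y' (24) + 6 = 4 → 'e'
Result = "haye"


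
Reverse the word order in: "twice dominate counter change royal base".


Original: "twice dominate counter change royal base"
Words (1..n): twice | dominate | counter | change | royal | base
Reversed (n..1): base | royal | change | counter | dominate | twice
Result = "base royal change counter dominate twice"


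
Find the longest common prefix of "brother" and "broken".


Word 1: "brother"
Word 2: "broken"
Comparing from start:
  Pos 0: 'b' == 'b'
  Pos 1: 'r' == 'r'
  Pos 2: 'o' == 'o'
  Pos 3: 't' != 'k' (stop)
LCP = "bro" (length 3)


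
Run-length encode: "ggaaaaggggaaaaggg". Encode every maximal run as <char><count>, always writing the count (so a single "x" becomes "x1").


String: "ggaaaaggggaaaaggg"
Scanning for consecutive runs:
  'g' x 2
  'a' x 4
  'g' x 4
  'a' x 4
  'g' x 3
RLE = "g2a4g4a4g3"


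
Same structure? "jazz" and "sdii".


Pattern of "jazz": [0, 1, 2, 2]
Pattern of "sdii": [0, 1, 2, 2]
Patterns match
Same pattern = Yes


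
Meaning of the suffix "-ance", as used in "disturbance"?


Suffix: -ance
As in: disturbance -> disturb + -ance
Meaning = state of


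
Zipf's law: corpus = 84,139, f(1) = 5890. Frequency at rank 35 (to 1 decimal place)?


Zipf's law: f(r) = f(1) / r
f(1) = 5890
f(35) = 5890 / 35
= 168.3 occurrences


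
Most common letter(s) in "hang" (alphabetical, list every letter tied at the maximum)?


Word: "hang"
Letter counts:
  'a': 1
  'g': 1
  'h': 1
  'n': 1
Maximum count = 1
Most frequent = 'a', 'g', 'h', 'n' (1 time each)


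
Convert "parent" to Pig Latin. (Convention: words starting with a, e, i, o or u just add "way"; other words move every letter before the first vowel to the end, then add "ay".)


Word: "parent"
Starts with consonant(s) → move to end, add 'ay'
Consonant cluster: "p"
Pig Latin = "arentpay"


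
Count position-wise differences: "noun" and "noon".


Comparing character by character (same length = 4):
  Pos 0: 'n' vs 'n' =
  Pos 1: 'o' vs 'o' =
  Pos 2: 'u' vs 'o' !=
  Pos 3: 'n' vs 'n' =
Hamming distance = 1


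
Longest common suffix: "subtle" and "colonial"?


Word 1: "subtle"
Word 2: "colonial"
Comparing from end:
  Pos -1: 'e' != 'l' (stop)
LCS = "" (length 0)


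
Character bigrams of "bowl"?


Word: "bowl" (length 4)
Number of bigrams = 4 - 2 + 1 = 3
  Position 0: "bo"
  Position 1: "ow"
  Position 2: "wl"
Bigrams = "bo", "ow", "wl"


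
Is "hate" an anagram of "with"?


Word 1: "with" → sorted: hitw
Word 2: "hate" → sorted: aeht
Same letters? hitw != aeht
Anagram = No


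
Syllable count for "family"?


Word: "family"
Syllable breakdown: fam-i-ly
Counting: 3 parts
= 3 syllables


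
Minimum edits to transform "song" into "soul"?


Word 1: "song" (length 4)
Word 2: "soul" (length 4)
One optimal edit sequence (insert/delete/substitute each cost 1):
  1. keep 's'
  2. keep 'o'
  3. substitute 'n' -> 'u'  (+1)
  4. substitute 'g' -> 'l'  (+1)
Total edit operations: 2
Edit distance = 2


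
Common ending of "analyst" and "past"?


Word 1: "analyst"
Word 2: "past"
Comparing from end:
  Pos -1: 't' == 't'
  Pos -2: 's' == 's'
  Pos -3: 'y' != 'a' (stop)
LCS = "st" (length 2)


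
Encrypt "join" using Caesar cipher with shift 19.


Word: "join"
Shift: 19
Each letter → (letter + shift) mod 26:
  'j' (9) + 19 = 2 → 'c'
  'o' (14) + 19 = 7 → 'h'
  'i' (8) + 19 = 1 → 'b'
  'n' (13) + 19 = 6 → 'g'
Result = "chbg"


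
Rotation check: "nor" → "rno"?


Word: "nor", Candidate: "rno"
Method: check if candidate is substring of word+word
"nornor" contains "rno"? Yes
Is rotation = Yes


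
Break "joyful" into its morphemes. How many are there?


Word: "joyful"
Morphemes: joy / -ful
Each morpheme carries meaning
= 2 morphemes


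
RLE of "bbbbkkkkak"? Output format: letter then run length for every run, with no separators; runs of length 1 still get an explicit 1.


String: "bbbbkkkkak"
Scanning for consecutive runs:
  'b' x 4
  'k' x 4
  'a' x 1
  'k' x 1
RLE = "b4k4a1k1"


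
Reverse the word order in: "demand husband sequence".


Original: "demand husband sequence"
Words (1..n): demand | husband | sequence
Reversed (n..1): sequence | husband | demand
Result = "sequence husband demand"


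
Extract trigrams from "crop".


Word: "crop" (length 4)
Number of trigrams = 4 - 3 + 1 = 2
  Position 0: "cro"
  Position 1: "rop"
Trigrams = "cro", "rop"


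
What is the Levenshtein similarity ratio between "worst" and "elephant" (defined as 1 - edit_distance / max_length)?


Word 1: "worst" (length 5)
Word 2: "elephant" (length 8)
One optimal edit sequence:
  1. insert 'e'  (+1)
  2. insert 'l'  (+1)
  3. insert 'e'  (+1)
  4. substitute 'w' -> 'p'  (+1)
  5. substitute 'o' -> 'h'  (+1)
  6. substitute 'r' -> 'a'  (+1)
  7. substitute 's' -> 'n'  (+1)
  8. keep 't'
Edit distance = 7
Max length = max(5, 8) = 8
Similarity = 1 - 7/8
= 0.1250


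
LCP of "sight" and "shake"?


Word 1: "sight"
Word 2: "shake"
Comparing from start:
  Pos 0: 's' == 's'
  Pos 1: 'i' != 'h' (stop)
LCP = "s" (length 1)


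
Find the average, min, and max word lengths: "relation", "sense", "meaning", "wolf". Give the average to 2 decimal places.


Lengths: "relation"=8, "sense"=5, "meaning"=7, "wolf"=4
Sum = 24, Count = 4
Average = 24/4 = 6.00
= avg=6.00, min=4, max=8


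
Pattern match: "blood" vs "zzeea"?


Pattern of "blood": [0, 1, 2, 2, 3]
Pattern of "zzeea": [0, 0, 1, 1, 2]
Patterns do not match
Same pattern = No


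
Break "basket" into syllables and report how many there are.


Word: "basket"
Syllable breakdown: bas-ket
Counting: 2 parts
= 2 syllables


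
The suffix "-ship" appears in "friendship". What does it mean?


Suffix: -ship
As in: friendship -> friend + -ship
Meaning = state / position


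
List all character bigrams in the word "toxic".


Word: "toxic" (length 5)
Number of bigrams = 5 - 2 + 1 = 4
  Position 0: "to"
  Position 1: "ox"
  Position 2: "xi"
  Position 3: "ic"
Bigrams = "to", "ox", "xi", "ic"


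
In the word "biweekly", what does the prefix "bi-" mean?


Prefix: bi-
Example: biweekly = bi- + weekly
Meaning = two


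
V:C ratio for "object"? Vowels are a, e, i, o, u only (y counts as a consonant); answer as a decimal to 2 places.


Word: "object"
Vowels (a,e,i,o,u): 2
Consonants: 4
Ratio = 2/4
= 0.50


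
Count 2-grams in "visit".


Word: "visit" (length 5)
Number of 2-grams = length - 2 + 1 = 5 - 2 + 1
= 4


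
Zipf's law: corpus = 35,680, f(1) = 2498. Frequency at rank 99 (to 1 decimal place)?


Zipf's law: f(r) = f(1) / r
f(1) = 2498
f(99) = 2498 / 99
= 25.2 occurrences


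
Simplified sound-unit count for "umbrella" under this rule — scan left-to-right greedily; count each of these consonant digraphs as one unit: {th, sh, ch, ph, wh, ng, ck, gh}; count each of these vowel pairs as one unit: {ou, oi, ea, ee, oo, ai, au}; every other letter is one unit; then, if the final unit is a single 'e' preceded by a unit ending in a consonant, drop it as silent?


Word: "umbrella" (8 letters)
Left-to-right scan:
  [1] 'u' (letter)
  [2] 'm' (letter)
  [3] 'b' (letter)
  [4] 'r' (letter)
  [5] 'e' (letter)
  [6] 'l' (letter)
  [7] 'l' (letter)
  [8] 'a' (letter)
Units from scan: 8
Sound units = 8 units


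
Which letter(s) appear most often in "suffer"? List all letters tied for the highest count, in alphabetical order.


Word: "suffer"
Letter counts:
  'e': 1
  'f': 2
  'r': 1
  's': 1
  'u': 1
Maximum count = 2
Most frequent = 'f' (2 times each)


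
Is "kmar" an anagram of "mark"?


Word 1: "mark" → sorted: akmr
Word 2: "kmar" → sorted: akmr
Same letters? akmr == akmr
Anagram = Yes


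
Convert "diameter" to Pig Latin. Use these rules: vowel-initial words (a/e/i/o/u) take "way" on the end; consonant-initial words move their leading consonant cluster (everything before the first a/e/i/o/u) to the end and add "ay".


Word: "diameter"
Starts with consonant(s) → move to end, add 'ay'
Consonant cluster: "d"
Pig Latin = "iameterday"


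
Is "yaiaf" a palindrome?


Word: "yaiaf"
Reversed: "faiay"
Forward == Backward? yaiaf != faiay
Palindrome = No


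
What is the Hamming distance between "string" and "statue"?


Comparing character by character (same length = 6):
  Pos 0: 's' vs 's' =
  Pos 1: 't' vs 't' =
  Pos 2: 'r' vs 'a' !=
  Pos 3: 'i' vs 't' !=
  Pos 4: 'n' vs 'u' !=
  Pos 5: 'g' vs 'e' !=
Hamming distance = 4


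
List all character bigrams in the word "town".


Word: "town" (length 4)
Number of bigrams = 4 - 2 + 1 = 3
  Position 0: "to"
  Position 1: "ow"
  Position 2: "wn"
Bigrams = "to", "ow", "wn"


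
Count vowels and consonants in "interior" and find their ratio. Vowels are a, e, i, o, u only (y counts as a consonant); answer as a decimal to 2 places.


Word: "interior"
Vowels (a,e,i,o,u): 4
Consonants: 4
Ratio = 4/4
= 1.00


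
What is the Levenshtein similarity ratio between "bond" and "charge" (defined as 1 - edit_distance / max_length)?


Word 1: "bond" (length 4)
Word 2: "charge" (length 6)
One optimal edit sequence:
  1. insert 'c'  (+1)
  2. insert 'h'  (+1)
  3. substitute 'b' -> 'a'  (+1)
  4. substitute 'o' -> 'r'  (+1)
  5. substitute 'n' -> 'g'  (+1)
  6. substitute 'd' -> 'e'  (+1)
Edit distance = 6
Max length = max(4, 6) = 6
Similarity = 1 - 6/6
= 0.0000


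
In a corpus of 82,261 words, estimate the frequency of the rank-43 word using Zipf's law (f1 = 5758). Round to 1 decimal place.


Zipf's law: f(r) = f(1) / r
f(1) = 5758
f(43) = 5758 / 43
= 133.9 occurrences


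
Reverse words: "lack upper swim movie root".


Original: "lack upper swim movie root"
Words (1..n): lack | upper | swim | movie | root
Reversed (n..1): root | movie | swim | upper | lack
Result = "root movie swim upper lack"


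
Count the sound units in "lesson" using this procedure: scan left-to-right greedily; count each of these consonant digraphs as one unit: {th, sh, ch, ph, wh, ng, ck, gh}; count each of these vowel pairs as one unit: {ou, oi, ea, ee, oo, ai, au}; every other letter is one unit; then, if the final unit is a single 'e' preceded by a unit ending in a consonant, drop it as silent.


Word: "lesson" (6 letters)
Left-to-right scan:
  1. 'l' (letter)
  2. 'e' (letter)
  3. 's' (letter)
  4. 's' (letter)
  5. 'o' (letter)
  6. 'n' (letter)
Units from scan: 6
Sound units = 6 units


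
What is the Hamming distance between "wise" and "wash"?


Comparing character by character (same length = 4):
  Pos 0: 'w' vs 'w' =
  Pos 1: 'i' vs 'a' !=
  Pos 2: 's' vs 's' =
  Pos 3: 'e' vs 'h' !=
Hamming distance = 2


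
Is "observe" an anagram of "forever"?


Word 1: "forever" → sorted: eeforrv
Word 2: "observe" → sorted: beeorsv
Same letters? eeforrv != beeorsv
Anagram = No


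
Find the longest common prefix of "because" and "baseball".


Word 1: "because"
Word 2: "baseball"
Comparing from start:
  Pos 0: 'b' == 'b'
  Pos 1: 'e' != 'a' (stop)
LCP = "b" (length 1)


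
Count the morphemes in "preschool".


Word: "preschool"
Morphemes: pre- + school
Each morpheme carries meaning
= 2 morphemes


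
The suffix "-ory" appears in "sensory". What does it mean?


Suffix: -ory
Example: sensory (sense + -ory, with a spelling change)
Meaning = relating to / place for


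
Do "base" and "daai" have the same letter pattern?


Pattern of "base": [0, 1, 2, 3]
Pattern of "daai": [0, 1, 1, 2]
Patterns do not match
Same pattern = No


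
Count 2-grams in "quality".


Word: "quality" (length 7)
Number of 2-grams = length - 2 + 1 = 7 - 2 + 1
= 6


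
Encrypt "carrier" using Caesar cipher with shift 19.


Word: "carrier"
Shift: 19
Each letter → (letter + shift) mod 26:
  'c' (2) + 19 = 21 → 'v'
  'a' (0) + 19 = 19 → 't'
  'r' (17) + 19 = 10 → 'k'
  'r' (17) + 19 = 10 → 'k'
  'i' (8) + 19 = 1 → 'b'
  'e' (4) + 19 = 23 → 'x'
  'r' (17) + 19 = 10 → 'k'
Result = "vtkkbxk"


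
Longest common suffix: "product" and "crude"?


Word 1: "product"
Word 2: "crude"
Comparing from end:
  Pos -1: 't' != 'e' (stop)
LCS = "" (length 0)


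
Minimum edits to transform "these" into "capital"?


Word 1: "these" (length 5)
Word 2: "capital" (length 7)
One optimal edit sequence (insert/delete/substitute each cost 1):
  1. insert 'c'  (+1)
  2. insert 'a'  (+1)
  3. substitute 't' -> 'p'  (+1)
  4. substitute 'h' -> 'i'  (+1)
  5. substitute 'e' -> 't'  (+1)
  6. substitute 's' -> 'a'  (+1)
  7. substitute 'e' -> 'l'  (+1)
Total edit operations: 7
Edit distance = 7


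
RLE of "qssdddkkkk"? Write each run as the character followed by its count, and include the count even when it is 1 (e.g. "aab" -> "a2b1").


String: "qssdddkkkk"
Scanning for consecutive runs:
  'q' x 1
  's' x 2
  'd' x 3
  'k' x 4
RLE = "q1s2d3k4"


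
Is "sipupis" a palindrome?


Word: "sipupis"
Reversed: "sipupis"
Forward == Backward? sipupis == sipupis
Palindrome = Yes


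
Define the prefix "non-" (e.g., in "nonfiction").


Prefix: non-
As in: nonfiction -> non- + fiction
Meaning = not


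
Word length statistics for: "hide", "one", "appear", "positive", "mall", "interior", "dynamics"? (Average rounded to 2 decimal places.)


Lengths: "hide"=4, "one"=3, "appear"=6, "positive"=8, "mall"=4, "interior"=8, "dynamics"=8
Sum = 41, Count = 7
Average = 41/7 = 5.86
= avg=5.86, min=3, max=8


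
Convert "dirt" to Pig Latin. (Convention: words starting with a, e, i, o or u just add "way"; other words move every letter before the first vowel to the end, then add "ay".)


Word: "dirt"
Starts with consonant(s) → move to end, add 'ay'
Consonant cluster: "d"
Pig Latin = "irtday"


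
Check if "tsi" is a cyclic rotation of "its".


Word: "its", Candidate: "tsi"
Method: check if candidate is substring of word+word
"itsits" contains "tsi"? Yes
Is rotation = Yes


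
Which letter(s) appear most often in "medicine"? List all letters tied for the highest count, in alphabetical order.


Word: "medicine"
Letter counts:
  'c': 1
  'd': 1
  'e': 2
  'i': 2
  'm': 1
  'n': 1
Maximum count = 2
Most frequent = 'e', 'i' (2 times each)


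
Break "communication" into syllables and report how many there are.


Word: "communication"
Syllable breakdown: com / mu / ni / ca / tion
Counting: 5 parts
= 5 syllables


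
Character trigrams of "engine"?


Word: "engine" (length 6)
Number of trigrams = 6 - 3 + 1 = 4
  Position 0: "eng"
  Position 1: "ngi"
  Position 2: "gin"
  Position 3: "ine"
Trigrams = "eng", "ngi", "gin", "ine"


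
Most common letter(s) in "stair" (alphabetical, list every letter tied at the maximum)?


Word: "stair"
Letter counts:
  'a': 1
  'i': 1
  'r': 1
  's': 1
  't': 1
Maximum count = 1
Most frequent = 'a', 'i', 'r', 's', 't' (1 time each)


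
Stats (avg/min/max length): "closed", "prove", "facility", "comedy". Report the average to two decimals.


Lengths: "closed"=6, "prove"=5, "facility"=8, "comedy"=6
Sum = 25, Count = 4
Average = 25/4 = 6.25
= avg=6.25, min=5, max=8


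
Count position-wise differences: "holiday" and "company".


Comparing character by character (same length = 7):
  Pos 0: 'h' vs 'c' !=
  Pos 1: 'o' vs 'o' =
  Pos 2: 'l' vs 'm' !=
  Pos 3: 'i' vs 'p' !=
  Pos 4: 'd' vs 'a' !=
  Pos 5: 'a' vs 'n' !=
  Pos 6: 'y' vs 'y' =
Hamming distance = 5


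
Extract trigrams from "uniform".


Word: "uniform" (length 7)
Number of trigrams = 7 - 3 + 1 = 5
  Position 0: "uni"
  Position 1: "nif"
  Position 2: "ifo"
  Position 3: "for"
  Position 4: "orm"
Trigrams = "uni", "nif", "ifo", "for", "orm"


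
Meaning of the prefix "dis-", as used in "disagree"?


Prefix: dis-
Example: disagree = dis- + agree
Meaning = not / opposite


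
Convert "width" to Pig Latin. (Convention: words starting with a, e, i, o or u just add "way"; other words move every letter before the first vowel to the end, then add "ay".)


Word: "width"
Starts with consonant(s) → move to end, add 'ay'
Consonant cluster: "w"
Pig Latin = "idthway"


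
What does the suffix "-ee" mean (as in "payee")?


Suffix: -ee
Example: payee (pay + -ee)
Meaning = one who receives


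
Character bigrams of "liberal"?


Word: "liberal" (length 7)
Number of bigrams = 7 - 2 + 1 = 6
  Position 0: "li"
  Position 1: "ib"
  Position 2: "be"
  Position 3: "er"
  Position 4: "ra"
  Position 5: "al"
Bigrams = "li", "ib", "be", "er", "ra", "al"


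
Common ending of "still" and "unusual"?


Word 1: "still"
Word 2: "unusual"
Comparing from end:
  Pos -1: 'l' == 'l'
  Pos -2: 'l' != 'a' (stop)
LCS = "l" (length 1)


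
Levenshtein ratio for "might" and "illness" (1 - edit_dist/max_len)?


Word 1: "might" (length 5)
Word 2: "illness" (length 7)
One optimal edit sequence:
  1. insert 'i'  (+1)
  2. insert 'l'  (+1)
  3. substitute 'm' -> 'l'  (+1)
  4. substitute 'i' -> 'n'  (+1)
  5. substitute 'g' -> 'e'  (+1)
  6. substitute 'h' -> 's'  (+1)
  7. substitute 't' -> 's'  (+1)
Edit distance = 7
Max length = max(5, 7) = 7
Similarity = 1 - 7/7
= 0.0000


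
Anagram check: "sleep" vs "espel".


Word 1: "sleep" → sorted: eelps
Word 2: "espel" → sorted: eelps
Same letters? eelps == eelps
Anagram = Yes


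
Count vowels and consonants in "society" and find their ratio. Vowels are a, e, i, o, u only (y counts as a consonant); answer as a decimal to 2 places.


Word: "society"
Vowels (a,e,i,o,u): 3
Consonants: 4
Ratio = 3/4
= 0.75


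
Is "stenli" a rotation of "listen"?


Word: "listen", Candidate: "stenli"
Method: check if candidate is substring of word+word
"listenlisten" contains "stenli"? Yes
Is rotation = Yes


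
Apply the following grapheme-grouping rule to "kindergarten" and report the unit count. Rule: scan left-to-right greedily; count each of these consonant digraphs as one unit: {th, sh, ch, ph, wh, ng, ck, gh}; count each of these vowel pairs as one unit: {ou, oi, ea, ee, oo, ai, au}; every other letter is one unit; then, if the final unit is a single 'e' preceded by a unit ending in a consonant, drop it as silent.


Word: "kindergarten" (12 letters)
Left-to-right scan:
  1. 'k' (letter)
  2. 'i' (letter)
  3. 'n' (letter)
  4. 'd' (letter)
  5. 'e' (letter)
  6. 'r' (letter)
  7. 'g' (letter)
  8. 'a' (letter)
  9. 'r' (letter)
  10. 't' (letter)
  11. 'e' (letter)
  12. 'n' (letter)
Units from scan: 12
Sound units = 12 units


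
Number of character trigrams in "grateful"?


Word: "grateful" (length 8)
Number of 3-grams = length - 3 + 1 = 8 - 3 + 1
= 6


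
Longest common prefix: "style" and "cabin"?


Word 1: "style"
Word 2: "cabin"
Comparing from start:
  Pos 0: 's' != 'c' (stop)
LCP = "" (length 0)


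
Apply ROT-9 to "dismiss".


Word: "dismiss"
Shift: 9
Each letter → (letter + shift) mod 26:
  'd' (3) + 9 = 12 → 'm'
  'i' (8) + 9 = 17 → 'r'
  's' (18) + 9 = 1 → 'b'
  'm' (12) + 9 = 21 → 'v'
  'i' (8) + 9 = 17 → 'r'
  's' (18) + 9 = 1 → 'b'
  's' (18) + 9 = 1 → 'b'
Result = "mrbvrbb"


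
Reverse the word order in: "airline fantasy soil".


Original: "airline fantasy soil"
Words (1..n): airline | fantasy | soil
Reversed (n..1): soil | fantasy | airline
Result = "soil fantasy airline"


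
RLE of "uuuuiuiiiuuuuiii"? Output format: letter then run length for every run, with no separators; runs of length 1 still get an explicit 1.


String: "uuuuiuiiiuuuuiii"
Scanning for consecutive runs:
  'u' x 4
  'i' x 1
  'u' x 1
  'i' x 3
  'u' x 4
  'i' x 3
RLE = "u4i1u1i3u4i3"


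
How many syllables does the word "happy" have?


Word: "happy"
Syllable breakdown: hap-py
Counting: 2 parts
= 2 syllables


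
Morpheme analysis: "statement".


Word: "statement"
Morphemes: state | -ment
Each morpheme carries meaning
= 2 morphemes


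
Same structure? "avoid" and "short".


Pattern of "avoid": [0, 1, 2, 3, 4]
Pattern of "short": [0, 1, 2, 3, 4]
Patterns match
Same pattern = Yes


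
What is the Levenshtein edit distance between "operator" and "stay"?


Word 1: "operator" (length 8)
Word 2: "stay" (length 4)
One optimal edit sequence (insert/delete/substitute each cost 1):
  1. delete 'o'  (+1)
  2. delete 'p'  (+1)
  3. delete 'e'  (+1)
  4. delete 'r'  (+1)
  5. substitute 'a' -> 's'  (+1)
  6. keep 't'
  7. substitute 'o' -> 'a'  (+1)
  8. substitute 'r' -> 'y'  (+1)
Total edit operations: 7
Edit distance = 7


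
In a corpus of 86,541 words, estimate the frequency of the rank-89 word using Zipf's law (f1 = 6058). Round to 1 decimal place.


Zipf's law: f(r) = f(1) / r
f(1) = 6058
f(89) = 6058 / 89
= 68.1 occurrences


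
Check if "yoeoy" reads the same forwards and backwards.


Word: "yoeoy"
Reversed: "yoeoy"
Forward == Backward? yoeoy == yoeoy
Palindrome = Yes


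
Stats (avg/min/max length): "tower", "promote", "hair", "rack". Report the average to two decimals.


Lengths: "tower"=5, "promote"=7, "hair"=4, "rack"=4
Sum = 20, Count = 4
Average = 20/4 = 5.00
= avg=5.00, min=4, max=7


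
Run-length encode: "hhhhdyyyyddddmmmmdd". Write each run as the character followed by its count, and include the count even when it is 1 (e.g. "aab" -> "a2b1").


String: "hhhhdyyyyddddmmmmdd"
Scanning for consecutive runs:
  'h' x 4
  'd' x 1
  'y' x 4
  'd' x 4
  'm' x 4
  'd' x 2
RLE = "h4d1y4d4m4d2"


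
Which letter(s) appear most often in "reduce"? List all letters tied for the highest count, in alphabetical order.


Word: "reduce"
Letter counts:
  'c': 1
  'd': 1
  'e': 2
  'r': 1
  'u': 1
Maximum count = 2
Most frequent = 'e' (2 times each)


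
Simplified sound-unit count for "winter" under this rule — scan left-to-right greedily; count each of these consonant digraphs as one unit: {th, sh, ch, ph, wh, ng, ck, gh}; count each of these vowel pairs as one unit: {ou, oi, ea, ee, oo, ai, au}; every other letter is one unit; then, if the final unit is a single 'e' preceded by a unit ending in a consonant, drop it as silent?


Word: "winter" (6 letters)
Left-to-right scan:
  1. 'w' (letter)
  2. 'i' (letter)
  3. 'n' (letter)
  4. 't' (letter)
  5. 'e' (letter)
  6. 'r' (letter)
Units from scan: 6
Sound units = 6 units


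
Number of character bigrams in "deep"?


Word: "deep" (length 4)
Number of 2-grams = length - 2 + 1 = 4 - 2 + 1
= 3


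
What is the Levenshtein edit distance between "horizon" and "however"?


Word 1: "horizon" (length 7)
Word 2: "however" (length 7)
One optimal edit sequence (insert/delete/substitute each cost 1):
  1. keep 'h'
  2. keep 'o'
  3. substitute 'r' -> 'w'  (+1)
  4. substitute 'i' -> 'e'  (+1)
  5. substitute 'z' -> 'v'  (+1)
  6. substitute 'o' -> 'e'  (+1)
  7. substitute 'n' -> 'r'  (+1)
Total edit operations: 5
Edit distance = 5


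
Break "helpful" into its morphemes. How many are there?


Word: "helpful"
Morphemes: help + -ful
Each morpheme carries meaning
= 2 morphemes


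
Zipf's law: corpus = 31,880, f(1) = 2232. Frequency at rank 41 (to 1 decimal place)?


Zipf's law: f(r) = f(1) / r
f(1) = 2232
f(41) = 2232 / 41
= 54.4 occurrences


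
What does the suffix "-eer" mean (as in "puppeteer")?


Suffix: -eer
Example: puppeteer = puppet + -eer
Meaning = one who is concerned with


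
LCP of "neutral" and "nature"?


Word 1: "neutral"
Word 2: "nature"
Comparing from start:
  Pos 0: 'n' == 'n'
  Pos 1: 'e' != 'a' (stop)
LCP = "n" (length 1)


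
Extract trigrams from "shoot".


Word: "shoot" (length 5)
Number of trigrams = 5 - 3 + 1 = 3
  Position 0: "sho"
  Position 1: "hoo"
  Position 2: "oot"
Trigrams = "sho", "hoo", "oot"


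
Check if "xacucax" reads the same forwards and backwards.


Word: "xacucax"
Reversed: "xacucax"
Forward == Backward? xacucax == xacucax
Palindrome = Yes


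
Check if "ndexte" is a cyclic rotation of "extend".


Word: "extend", Candidate: "ndexte"
Method: check if candidate is substring of word+word
"extendextend" contains "ndexte"? Yes
Is rotation = Yes


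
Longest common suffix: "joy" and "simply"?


Word 1: "joy"
Word 2: "simply"
Comparing from end:
  Pos -1: 'y' == 'y'
  Pos -2: 'o' != 'l' (stop)
LCS = "y" (length 1)


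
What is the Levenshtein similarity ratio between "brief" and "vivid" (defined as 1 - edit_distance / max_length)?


Word 1: "brief" (length 5)
Word 2: "vivid" (length 5)
One optimal edit sequence:
  1. substitute 'b' -> 'v'  (+1)
  2. substitute 'r' -> 'i'  (+1)
  3. substitute 'i' -> 'v'  (+1)
  4. substitute 'e' -> 'i'  (+1)
  5. substitute 'f' -> 'd'  (+1)
Edit distance = 5
Max length = max(5, 5) = 5
Similarity = 1 - 5/5
= 0.0000


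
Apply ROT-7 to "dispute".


Word: "dispute"
Shift: 7
Each letter → (letter + shift) mod 26:
  'd' (3) + 7 = 10 → 'k'
  'i' (8) + 7 = 15 → 'p'
  's' (18) + 7 = 25 → 'z'
  'p' (15) + 7 = 22 → 'w'
  'u' (20) + 7 = 1 → 'b'
  't' (19) + 7 = 0 → 'a'
  'e' (4) + 7 = 11 → 'l'
Result = "kpzwbal"


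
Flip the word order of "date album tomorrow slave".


Original: "date album tomorrow slave"
Words (1..n): date | album | tomorrow | slave
Reversed (n..1): slave | tomorrow | album | date
Result = "slave tomorrow album date"


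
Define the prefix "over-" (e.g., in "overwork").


Prefix: over-
Example: overwork = over- + work
Meaning = excessive


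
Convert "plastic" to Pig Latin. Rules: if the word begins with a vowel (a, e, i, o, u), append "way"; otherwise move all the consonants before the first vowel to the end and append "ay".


Word: "plastic"
Starts with consonant(s) → move to end, add 'ay'
Consonant cluster: "pl"
Pig Latin = "asticplay"


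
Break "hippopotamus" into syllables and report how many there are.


Word: "hippopotamus"
Syllable breakdown: hip / po / pot / a / mus
Counting: 5 parts
= 5 syllables


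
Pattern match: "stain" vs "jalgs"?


Pattern of "stain": [0, 1, 2, 3, 4]
Pattern of "jalgs": [0, 1, 2, 3, 4]
Patterns match
Same pattern = Yes


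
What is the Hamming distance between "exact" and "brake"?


Comparing character by character (same length = 5):
  Pos 0: 'e' vs 'b' !=
  Pos 1: 'x' vs 'r' !=
  Pos 2: 'a' vs 'a' =
  Pos 3: 'c' vs 'k' !=
  Pos 4: 't' vs 'e' !=
Hamming distance = 4


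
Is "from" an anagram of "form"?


Word 1: "form" → sorted: fmor
Word 2: "from" → sorted: fmor
Same letters? fmor == fmor
Anagram = Yes


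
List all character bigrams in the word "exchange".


Word: "exchange" (length 8)
Number of bigrams = 8 - 2 + 1 = 7
  Position 0: "ex"
  Position 1: "xc"
  Position 2: "ch"
  Position 3: "ha"
  Position 4: "an"
  Position 5: "ng"
  Position 6: "ge"
Bigrams = "ex", "xc", "ch", "ha", "an", "ng", "ge"


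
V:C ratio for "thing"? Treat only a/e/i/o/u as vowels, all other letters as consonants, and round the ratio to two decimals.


Word: "thing"
Vowels (a,e,i,o,u): 1
Consonants: 4
Ratio = 1/4
= 0.25


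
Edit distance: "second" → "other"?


Word 1: "second" (length 6)
Word 2: "other" (length 5)
One optimal edit sequence (insert/delete/substitute each cost 1):
  1. delete 's'  (+1)
  2. substitute 'e' -> 'o'  (+1)
  3. substitute 'c' -> 't'  (+1)
  4. substitute 'o' -> 'h'  (+1)
  5. substitute 'n' -> 'e'  (+1)
  6. substitute 'd' -> 'r'  (+1)
Total edit operations: 6
Edit distance = 6


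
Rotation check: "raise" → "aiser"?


Word: "raise", Candidate: "aiser"
Method: check if candidate is substring of word+word
"raiseraise" contains "aiser"? Yes
Is rotation = Yes


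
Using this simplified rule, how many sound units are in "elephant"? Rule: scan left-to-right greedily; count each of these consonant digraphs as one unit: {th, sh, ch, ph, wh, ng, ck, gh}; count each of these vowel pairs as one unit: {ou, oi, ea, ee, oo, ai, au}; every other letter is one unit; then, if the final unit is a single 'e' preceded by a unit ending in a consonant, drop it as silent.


Word: "elephant" (8 letters)
Left-to-right scan:
  (1) 'e' (letter)
  (2) 'l' (letter)
  (3) 'e' (letter)
  (4) 'ph' (digraph)
  (5) 'a' (letter)
  (6) 'n' (letter)
  (7) 't' (letter)
Units from scan: 7
Sound units = 7 units


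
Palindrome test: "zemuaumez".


Word: "zemuaumez"
Reversed: "zemuaumez"
Forward == Backward? zemuaumez == zemuaumez
Palindrome = Yes


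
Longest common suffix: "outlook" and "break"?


Word 1: "outlook"
Word 2: "break"
Comparing from end:
  Pos -1: 'k' == 'k'
  Pos -2: 'o' != 'a' (stop)
LCS = "k" (length 1)


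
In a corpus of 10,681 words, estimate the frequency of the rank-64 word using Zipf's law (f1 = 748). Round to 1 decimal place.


Zipf's law: f(r) = f(1) / r
f(1) = 748
f(64) = 748 / 64
= 11.7 occurrences
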